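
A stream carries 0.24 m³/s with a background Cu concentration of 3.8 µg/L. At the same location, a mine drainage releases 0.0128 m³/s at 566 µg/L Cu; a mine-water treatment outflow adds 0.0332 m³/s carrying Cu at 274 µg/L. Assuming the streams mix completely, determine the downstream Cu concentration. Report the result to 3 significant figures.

Mixed concentration C = ΣQC/ΣQ = (0.2400·3.800 + 0.01280·566.0 + 0.03320·274.0) / 0.2860 = 17.25/0.2860 = 60.33 µg/L.

60.3 µg/L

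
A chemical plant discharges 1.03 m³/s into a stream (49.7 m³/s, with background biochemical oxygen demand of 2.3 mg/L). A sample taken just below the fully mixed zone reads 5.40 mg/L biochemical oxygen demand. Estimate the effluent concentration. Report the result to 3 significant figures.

Mass balance: 49.70·2.300 + 1.030·Cₑ = 50.73·5.400
→ Cₑ = (50.73·5.400 − 49.70·2.300) / 1.030 = 155.0 mg/L.

155 mg/L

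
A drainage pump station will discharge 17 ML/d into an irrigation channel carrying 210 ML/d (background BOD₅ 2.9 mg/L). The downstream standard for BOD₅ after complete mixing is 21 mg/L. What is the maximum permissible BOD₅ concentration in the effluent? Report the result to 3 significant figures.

245 mg/L

At the limit, (Qr·Cr + Qe·Cₑ)/(Qr + Qe) = 21:
Cₑ = (227.0·21 − 210.0·2.900) / 17.00 = 244.6 mg/L.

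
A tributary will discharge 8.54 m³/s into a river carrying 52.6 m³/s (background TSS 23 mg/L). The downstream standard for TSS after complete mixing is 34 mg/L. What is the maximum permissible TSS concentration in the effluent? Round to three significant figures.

At the limit, (Qr·Cr + Qe·Cₑ)/(Qr + Qe) = 34:
Cₑ = (61.14·34 − 52.60·23.00) / 8.540 = 101.8 mg/L.

102 mg/L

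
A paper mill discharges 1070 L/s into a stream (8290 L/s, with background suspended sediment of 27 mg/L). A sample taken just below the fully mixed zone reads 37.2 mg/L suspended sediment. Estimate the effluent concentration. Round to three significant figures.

116 mg/L

Mass balance: 8290·27.00 + 1070·Cₑ = 9360·37.20
→ Cₑ = (9360·37.20 − 8290·27.00) / 1070 = 116.2 mg/L.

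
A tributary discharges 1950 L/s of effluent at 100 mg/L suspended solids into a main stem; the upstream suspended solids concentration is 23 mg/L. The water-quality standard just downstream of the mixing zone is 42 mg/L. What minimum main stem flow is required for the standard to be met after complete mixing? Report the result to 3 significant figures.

Set C_mix = 42: (Q·23.00 + 1950·100.0) / (Q + 1950) = 42
→ Q = 1950·(100.0 − 42)/(42 − 23.00) = 5953 L/s.

5950 L/s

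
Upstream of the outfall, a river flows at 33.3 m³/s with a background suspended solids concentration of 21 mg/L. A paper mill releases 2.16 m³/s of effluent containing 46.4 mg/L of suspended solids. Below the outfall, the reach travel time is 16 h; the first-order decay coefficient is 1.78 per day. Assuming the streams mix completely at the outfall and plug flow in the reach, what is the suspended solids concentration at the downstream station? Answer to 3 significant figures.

6.88 mg/L

Flow-weighted average: C = (33.30·21.00 + 2.160·46.40) / 35.46 = 799.5/35.46 = 22.55 mg/L.
First-order decay: C = 22.55·exp(−k·t) = 22.55·0.3052 = 6.882 mg/L.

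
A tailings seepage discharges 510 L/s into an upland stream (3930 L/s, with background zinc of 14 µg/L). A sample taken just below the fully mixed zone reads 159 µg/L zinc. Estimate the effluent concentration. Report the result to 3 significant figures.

1280 µg/L

Mass balance: 3930·14.00 + 510.0·Cₑ = 4440·159.0
→ Cₑ = (4440·159.0 − 3930·14.00) / 510.0 = 1276 µg/L.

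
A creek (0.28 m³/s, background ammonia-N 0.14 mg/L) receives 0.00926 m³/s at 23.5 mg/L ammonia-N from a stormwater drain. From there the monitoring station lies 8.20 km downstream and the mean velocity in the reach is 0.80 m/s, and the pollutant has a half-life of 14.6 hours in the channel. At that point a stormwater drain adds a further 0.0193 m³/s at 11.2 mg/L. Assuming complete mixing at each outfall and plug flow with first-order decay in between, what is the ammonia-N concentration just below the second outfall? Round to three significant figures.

1.43 mg/L

Flow-weighted average: C = (0.2800·0.1400 + 0.009260·23.50) / 0.2893 = 0.2568/0.2893 = 0.8878 mg/L; combined flow 0.2893 m³/s.
Travel time t = 8.20·1000 / 0.80 = 10250 s = 2.847 h.
Half-life 14.6 h → k = ln 2 / 14.6 = 0.04748 h⁻¹ = 1.139 d⁻¹.
First-order decay: C = 0.8878·exp(−k·t) = 0.8878·0.8736 = 0.7756 mg/L.
At the second outfall, C = (0.2893·0.7756 + 0.01930·11.20) / (0.2893 + 0.01930) = 1.428 mg/L.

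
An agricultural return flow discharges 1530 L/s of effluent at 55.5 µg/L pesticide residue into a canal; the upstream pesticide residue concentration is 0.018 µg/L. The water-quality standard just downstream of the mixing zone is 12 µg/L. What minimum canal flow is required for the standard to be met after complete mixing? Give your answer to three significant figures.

5550 L/s

Set C_mix = 12: (Q·0.01800 + 1530·55.50) / (Q + 1530) = 12
→ Q = 1530·(55.50 − 12)/(12 − 0.01800) = 5555 L/s.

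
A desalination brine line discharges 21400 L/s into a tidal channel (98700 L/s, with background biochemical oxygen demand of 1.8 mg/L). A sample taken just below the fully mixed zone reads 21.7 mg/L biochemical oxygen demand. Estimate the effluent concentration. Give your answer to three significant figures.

Mass balance: 98700·1.800 + 21400·Cₑ = 120100·21.70
→ Cₑ = (120100·21.70 − 98700·1.800) / 21400 = 113.5 mg/L.

113 mg/L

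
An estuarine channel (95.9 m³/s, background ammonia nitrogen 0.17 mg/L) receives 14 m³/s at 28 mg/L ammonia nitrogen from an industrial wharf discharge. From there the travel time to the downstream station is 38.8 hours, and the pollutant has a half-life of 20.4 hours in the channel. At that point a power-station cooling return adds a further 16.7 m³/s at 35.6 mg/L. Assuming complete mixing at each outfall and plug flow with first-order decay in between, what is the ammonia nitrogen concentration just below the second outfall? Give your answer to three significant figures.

5.56 mg/L

After mixing, C = (95.90·0.1700 + 14.00·28.00) / 109.9 = 408.3/109.9 = 3.715 mg/L; combined flow 109.9 m³/s.
Half-life 20.4 h → k = ln 2 / 20.4 = 0.03398 h⁻¹ = 0.8155 d⁻¹.
After decay, C = 3.715 × e^(−kt) = 3.715 × 0.2676 = 0.9941 mg/L.
At the second outfall, C = (109.9·0.9941 + 16.70·35.60) / (109.9 + 16.70) = 5.559 mg/L.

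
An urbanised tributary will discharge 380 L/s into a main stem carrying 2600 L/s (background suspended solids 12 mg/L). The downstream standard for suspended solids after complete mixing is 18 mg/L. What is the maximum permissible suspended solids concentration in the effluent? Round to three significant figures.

At the limit, (Qr·Cr + Qe·Cₑ)/(Qr + Qe) = 18:
Cₑ = (2980·18 − 2600·12.00) / 380.0 = 59.05 mg/L.

59.1 mg/L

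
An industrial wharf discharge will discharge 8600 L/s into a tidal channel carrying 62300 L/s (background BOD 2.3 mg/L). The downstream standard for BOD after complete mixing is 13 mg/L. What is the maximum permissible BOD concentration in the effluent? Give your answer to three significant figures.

90.5 mg/L

At the limit, (Qr·Cr + Qe·Cₑ)/(Qr + Qe) = 13:
Cₑ = (70900·13 − 62300·2.300) / 8600 = 90.51 mg/L.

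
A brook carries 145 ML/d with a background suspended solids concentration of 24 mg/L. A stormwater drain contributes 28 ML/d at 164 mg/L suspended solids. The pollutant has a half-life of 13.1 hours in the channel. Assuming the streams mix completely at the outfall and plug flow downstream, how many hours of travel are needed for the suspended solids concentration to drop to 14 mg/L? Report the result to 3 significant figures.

22.8 h

Flow-weighted average: C = (145.0·24.00 + 28.00·164.0) / 173.0 = 8072/173.0 = 46.66 mg/L.
Half-life 13.1 h → k = ln 2 / 13.1 = 0.05291 h⁻¹ = 1.270 d⁻¹.
46.66·exp(−k·t) = 14 → t = ln(46.66/14)/k = 81900 s = 22.75 h.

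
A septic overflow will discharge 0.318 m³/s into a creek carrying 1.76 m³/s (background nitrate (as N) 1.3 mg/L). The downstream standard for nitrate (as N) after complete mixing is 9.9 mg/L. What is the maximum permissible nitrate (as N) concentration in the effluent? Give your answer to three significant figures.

At the limit, (Qr·Cr + Qe·Cₑ)/(Qr + Qe) = 9.9:
Cₑ = (2.078·9.9 − 1.760·1.300) / 0.3180 = 57.50 mg/L.

57.5 mg/L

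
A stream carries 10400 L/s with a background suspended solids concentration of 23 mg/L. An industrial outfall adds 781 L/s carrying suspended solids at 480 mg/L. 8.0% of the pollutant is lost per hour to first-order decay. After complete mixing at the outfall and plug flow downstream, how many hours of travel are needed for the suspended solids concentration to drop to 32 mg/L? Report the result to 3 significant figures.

6.48 h

Conservation of mass: C = (10400·23.00 + 781.0·480.0) / 11180 = 614100/11180 = 54.92 mg/L.
8.0%/h lost → k = −ln(1 − 0.08) = 0.08338 h⁻¹.
54.92·exp(−k·t) = 32 → t = ln(54.92/32)/k = 23320 s = 6.478 h.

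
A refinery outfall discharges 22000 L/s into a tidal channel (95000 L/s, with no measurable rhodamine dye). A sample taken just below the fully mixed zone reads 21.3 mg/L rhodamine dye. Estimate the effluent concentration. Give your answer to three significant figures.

Mass balance: 95000·0 + 22000·Cₑ = 117000·21.30
→ Cₑ = (117000·21.30 − 95000·0) / 22000 = 113.3 mg/L.

113 mg/L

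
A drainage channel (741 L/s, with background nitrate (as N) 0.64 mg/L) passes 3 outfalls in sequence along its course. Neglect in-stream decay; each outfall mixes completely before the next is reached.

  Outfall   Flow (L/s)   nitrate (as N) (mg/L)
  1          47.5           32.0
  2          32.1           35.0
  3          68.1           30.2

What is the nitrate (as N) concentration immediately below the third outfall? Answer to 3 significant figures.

Outfall 1: combined Q = 788.5 L/s; C = (741.0·0.6400 + 47.50·32.00)/788.5 = 2.529 mg/L.
Outfall 2: combined Q = 820.6 L/s; C = (788.5·2.529 + 32.10·35.00)/820.6 = 3.799 mg/L.
Outfall 3: combined Q = 888.7 L/s; C = (820.6·3.799 + 68.10·30.20)/888.7 = 5.822 mg/L.

5.82 mg/L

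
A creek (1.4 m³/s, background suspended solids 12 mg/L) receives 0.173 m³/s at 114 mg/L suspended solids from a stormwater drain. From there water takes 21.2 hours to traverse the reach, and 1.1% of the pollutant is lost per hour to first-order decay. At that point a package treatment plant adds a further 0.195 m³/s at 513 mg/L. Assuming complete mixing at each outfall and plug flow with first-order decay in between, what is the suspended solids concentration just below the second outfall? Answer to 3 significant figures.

Flow-weighted average: C = (1.400·12.00 + 0.1730·114.0) / 1.573 = 36.52/1.573 = 23.22 mg/L; combined flow 1.573 m³/s.
1.1%/h lost → k = −ln(1 − 0.011) = 0.01106 h⁻¹.
Applying C = C₀e^(−kt): 23.22 × 0.7910 = 18.36 mg/L.
Second outfall: C = (1.573·18.36 + 0.1950·513.0)/1.768 = 72.92 mg/L.

72.9 mg/L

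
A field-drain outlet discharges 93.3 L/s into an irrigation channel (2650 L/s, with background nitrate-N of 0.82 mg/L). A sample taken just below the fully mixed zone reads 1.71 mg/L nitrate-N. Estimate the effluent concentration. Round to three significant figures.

27.0 mg/L

Mass balance: 2650·0.8200 + 93.30·Cₑ = 2743·1.710
→ Cₑ = (2743·1.710 − 2650·0.8200) / 93.30 = 26.99 mg/L.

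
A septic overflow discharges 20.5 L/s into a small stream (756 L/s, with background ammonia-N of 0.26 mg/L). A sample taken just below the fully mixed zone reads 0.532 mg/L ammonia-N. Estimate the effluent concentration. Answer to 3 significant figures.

10.6 mg/L

Mass balance: 756.0·0.2600 + 20.50·Cₑ = 776.5·0.5320
→ Cₑ = (776.5·0.5320 − 756.0·0.2600) / 20.50 = 10.56 mg/L.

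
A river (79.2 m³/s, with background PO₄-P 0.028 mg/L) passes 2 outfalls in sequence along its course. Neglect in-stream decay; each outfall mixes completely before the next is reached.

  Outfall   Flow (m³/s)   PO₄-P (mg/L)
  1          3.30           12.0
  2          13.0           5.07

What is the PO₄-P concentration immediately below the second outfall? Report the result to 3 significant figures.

1.13 mg/L

Outfall 1: combined Q = 82.50 m³/s; C = (79.20·0.02800 + 3.300·12.00)/82.50 = 0.5069 mg/L.
Outfall 2: combined Q = 95.50 m³/s; C = (82.50·0.5069 + 13.00·5.070)/95.50 = 1.128 mg/L.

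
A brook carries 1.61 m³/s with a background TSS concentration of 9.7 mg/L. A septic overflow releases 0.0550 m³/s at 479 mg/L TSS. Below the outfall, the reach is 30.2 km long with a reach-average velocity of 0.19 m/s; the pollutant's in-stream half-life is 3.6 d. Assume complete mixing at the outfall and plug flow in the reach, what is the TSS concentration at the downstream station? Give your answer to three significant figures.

17.7 mg/L

Conservation of mass: C = (1.610·9.700 + 0.05500·479.0) / 1.665 = 41.96/1.665 = 25.20 mg/L.
Travel time t = 30.2·1000 / 0.19 = 158900 s = 44.15 h.
Half-life 3.6 d → k = ln 2 / 3.6 = 0.1925 d⁻¹.
First-order decay: C = 25.20·exp(−k·t) = 25.20·0.7017 = 17.69 mg/L.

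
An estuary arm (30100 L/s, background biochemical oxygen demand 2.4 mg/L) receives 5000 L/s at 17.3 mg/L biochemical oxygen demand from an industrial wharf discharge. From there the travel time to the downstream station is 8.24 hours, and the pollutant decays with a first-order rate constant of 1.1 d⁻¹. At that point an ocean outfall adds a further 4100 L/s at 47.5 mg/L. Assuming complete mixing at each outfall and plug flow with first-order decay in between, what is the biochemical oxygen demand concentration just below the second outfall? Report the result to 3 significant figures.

Conservation of mass: C = (30100·2.400 + 5000·17.30) / 35100 = 158700/35100 = 4.523 mg/L; combined flow 35100 L/s.
Applying C = C₀e^(−kt): 4.523 × 0.6855 = 3.100 mg/L.
At the second outfall, C = (35100·3.100 + 4100·47.50) / (35100 + 4100) = 7.744 mg/L.

7.74 mg/L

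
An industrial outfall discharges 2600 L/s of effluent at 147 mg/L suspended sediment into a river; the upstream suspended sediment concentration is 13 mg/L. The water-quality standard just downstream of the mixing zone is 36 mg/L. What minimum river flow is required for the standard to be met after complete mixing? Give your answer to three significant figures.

Set C_mix = 36: (Q·13.00 + 2600·147.0) / (Q + 2600) = 36
→ Q = 2600·(147.0 − 36)/(36 − 13.00) = 12550 L/s.

12500 L/s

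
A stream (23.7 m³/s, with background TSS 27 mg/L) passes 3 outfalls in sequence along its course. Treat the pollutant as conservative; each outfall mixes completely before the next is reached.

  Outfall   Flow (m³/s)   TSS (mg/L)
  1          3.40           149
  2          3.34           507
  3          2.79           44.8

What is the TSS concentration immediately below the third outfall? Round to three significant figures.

89.2 mg/L

Outfall 1: combined Q = 27.10 m³/s; C = (23.70·27.00 + 3.400·149.0)/27.10 = 42.31 mg/L.
Outfall 2: combined Q = 30.44 m³/s; C = (27.10·42.31 + 3.340·507.0)/30.44 = 93.29 mg/L.
Outfall 3: combined Q = 33.23 m³/s; C = (30.44·93.29 + 2.790·44.80)/33.23 = 89.22 mg/L.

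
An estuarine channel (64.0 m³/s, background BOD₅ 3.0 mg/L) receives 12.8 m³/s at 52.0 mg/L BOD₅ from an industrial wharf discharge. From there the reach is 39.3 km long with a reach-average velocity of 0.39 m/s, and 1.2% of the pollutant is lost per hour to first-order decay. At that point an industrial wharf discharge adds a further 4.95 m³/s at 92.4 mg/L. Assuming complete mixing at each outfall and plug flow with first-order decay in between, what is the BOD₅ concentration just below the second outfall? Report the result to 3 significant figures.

13.1 mg/L

After mixing, C = (64.00·3.000 + 12.80·52.00) / 76.80 = 857.6/76.80 = 11.17 mg/L; combined flow 76.80 m³/s.
Travel time t = 39.3·1000 / 0.39 = 100800 s = 27.99 h.
1.2%/h lost → k = −ln(1 − 0.012) = 0.01207 h⁻¹.
Decay over the reach: 11.17·exp(−kt) = 11.17·0.7132 = 7.965 mg/L.
At the second outfall, C = (76.80·7.965 + 4.950·92.40) / (76.80 + 4.950) = 13.08 mg/L.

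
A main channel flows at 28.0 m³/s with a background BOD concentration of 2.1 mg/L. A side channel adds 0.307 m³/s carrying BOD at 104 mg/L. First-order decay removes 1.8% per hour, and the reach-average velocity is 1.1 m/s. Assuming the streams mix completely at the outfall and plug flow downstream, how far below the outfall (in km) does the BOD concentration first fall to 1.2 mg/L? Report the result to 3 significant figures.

After mixing, C = (28.00·2.100 + 0.3070·104.0) / 28.31 = 90.73/28.31 = 3.205 mg/L.
1.8%/h lost → k = −ln(1 − 0.018) = 0.01816 h⁻¹.
Set 3.205·exp(−k·t) = 1.2 → t = ln(3.205/1.2)/k = 194700 s = 54.09 h.
Distance = v·t = 1.1·194700 = 214200 m = 214.2 km.

214 km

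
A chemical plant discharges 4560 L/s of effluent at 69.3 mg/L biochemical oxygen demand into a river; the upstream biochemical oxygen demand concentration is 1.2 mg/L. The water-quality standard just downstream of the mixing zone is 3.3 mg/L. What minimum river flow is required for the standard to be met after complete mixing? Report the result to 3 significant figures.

143000 L/s

Set C_mix = 3.3: (Q·1.200 + 4560·69.30) / (Q + 4560) = 3.3
→ Q = 4560·(69.30 − 3.3)/(3.3 − 1.200) = 143300 L/s.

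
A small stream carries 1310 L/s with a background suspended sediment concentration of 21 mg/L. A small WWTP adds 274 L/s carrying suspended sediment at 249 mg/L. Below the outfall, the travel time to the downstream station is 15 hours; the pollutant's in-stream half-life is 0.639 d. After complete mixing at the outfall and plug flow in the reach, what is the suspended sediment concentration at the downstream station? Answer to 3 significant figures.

Mass balance: C = (1310·21.00 + 274.0·249.0) / 1584 = 95740/1584 = 60.44 mg/L.
Half-life 0.639 d → k = ln 2 / 0.639 = 1.085 d⁻¹.
Decay over the reach: 60.44·exp(−kt) = 60.44·0.5077 = 30.68 mg/L.

30.7 mg/L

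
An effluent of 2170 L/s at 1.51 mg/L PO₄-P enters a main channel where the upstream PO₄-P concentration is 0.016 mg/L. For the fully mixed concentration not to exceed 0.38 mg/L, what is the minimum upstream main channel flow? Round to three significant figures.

Set C_mix = 0.38: (Q·0.01600 + 2170·1.510) / (Q + 2170) = 0.38
→ Q = 2170·(1.510 − 0.38)/(0.38 − 0.01600) = 6737 L/s.

6740 L/s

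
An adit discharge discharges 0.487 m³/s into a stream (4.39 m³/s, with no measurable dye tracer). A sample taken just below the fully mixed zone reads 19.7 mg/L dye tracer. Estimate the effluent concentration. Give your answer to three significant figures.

Mass balance: 4.390·0 + 0.4870·Cₑ = 4.877·19.70
→ Cₑ = (4.877·19.70 − 4.390·0) / 0.4870 = 197.3 mg/L.

197 mg/L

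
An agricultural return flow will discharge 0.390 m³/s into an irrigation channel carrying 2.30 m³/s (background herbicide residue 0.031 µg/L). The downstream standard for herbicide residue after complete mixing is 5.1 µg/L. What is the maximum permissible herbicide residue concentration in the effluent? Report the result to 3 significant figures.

At the limit, (Qr·Cr + Qe·Cₑ)/(Qr + Qe) = 5.1:
Cₑ = (2.690·5.1 − 2.300·0.03100) / 0.3900 = 34.99 µg/L.

35.0 µg/L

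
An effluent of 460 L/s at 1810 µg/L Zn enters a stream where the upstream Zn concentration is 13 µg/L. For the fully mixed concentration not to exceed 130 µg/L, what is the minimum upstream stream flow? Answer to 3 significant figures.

Set C_mix = 130: (Q·13.00 + 460.0·1810) / (Q + 460.0) = 130
→ Q = 460.0·(1810 − 130)/(130 − 13.00) = 6605 L/s.

6610 L/s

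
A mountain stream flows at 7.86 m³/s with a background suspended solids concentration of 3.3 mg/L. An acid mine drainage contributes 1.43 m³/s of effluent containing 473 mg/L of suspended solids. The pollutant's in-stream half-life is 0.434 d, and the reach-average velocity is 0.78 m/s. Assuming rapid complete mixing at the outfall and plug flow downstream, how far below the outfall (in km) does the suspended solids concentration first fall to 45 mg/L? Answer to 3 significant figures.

Flow-weighted average: C = (7.860·3.300 + 1.430·473.0) / 9.290 = 702.3/9.290 = 75.60 mg/L.
Half-life 0.434 d → k = ln 2 / 0.434 = 1.597 d⁻¹.
Set 75.60·exp(−k·t) = 45 → t = ln(75.60/45)/k = 28070 s = 7.796 h.
Distance = v·t = 0.78·28070 = 21890 m = 21.89 km.

21.9 km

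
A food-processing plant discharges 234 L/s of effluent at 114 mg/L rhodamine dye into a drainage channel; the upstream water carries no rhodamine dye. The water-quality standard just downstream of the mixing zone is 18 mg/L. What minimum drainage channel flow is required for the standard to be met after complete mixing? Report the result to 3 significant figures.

Set C_mix = 18: (Q·0 + 234.0·114.0) / (Q + 234.0) = 18
→ Q = 234.0·(114.0 − 18)/(18 − 0) = 1248 L/s.

1250 L/s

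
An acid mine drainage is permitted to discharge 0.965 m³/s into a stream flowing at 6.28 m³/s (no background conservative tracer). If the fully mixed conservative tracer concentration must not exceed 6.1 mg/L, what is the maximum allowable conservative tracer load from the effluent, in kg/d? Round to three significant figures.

3820 kg/d

Mass balance at the limit: 6.280·0 + 0.9650·Cₑ = 7.245·6.1 → Cₑ = 45.80 mg/L.
Load = 0.9650 m³/s × 45.80 g/m³ × 86 400 s/d = 3818 kg/d.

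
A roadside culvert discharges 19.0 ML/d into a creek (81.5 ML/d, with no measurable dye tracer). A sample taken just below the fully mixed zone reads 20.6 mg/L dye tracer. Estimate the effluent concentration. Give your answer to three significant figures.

109 mg/L

Mass balance: 81.50·0 + 19.00·Cₑ = 100.5·20.60
→ Cₑ = (100.5·20.60 − 81.50·0) / 19.00 = 109.0 mg/L.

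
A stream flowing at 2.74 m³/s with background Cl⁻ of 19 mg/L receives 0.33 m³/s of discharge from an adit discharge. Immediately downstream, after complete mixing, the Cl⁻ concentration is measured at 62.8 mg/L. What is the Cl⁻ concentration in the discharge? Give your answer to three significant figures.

Mass balance: 2.740·19.00 + 0.3300·Cₑ = 3.070·62.80
→ Cₑ = (3.070·62.80 − 2.740·19.00) / 0.3300 = 426.5 mg/L.

426 mg/L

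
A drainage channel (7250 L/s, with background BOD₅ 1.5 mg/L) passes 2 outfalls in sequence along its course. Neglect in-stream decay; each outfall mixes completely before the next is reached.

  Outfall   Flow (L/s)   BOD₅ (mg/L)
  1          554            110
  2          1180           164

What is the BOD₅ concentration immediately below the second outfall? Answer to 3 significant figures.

29.5 mg/L

Outfall 1: combined Q = 7804 L/s; C = (7250·1.500 + 554.0·110.0)/7804 = 9.202 mg/L.
Outfall 2: combined Q = 8984 L/s; C = (7804·9.202 + 1180·164.0)/8984 = 29.53 mg/L.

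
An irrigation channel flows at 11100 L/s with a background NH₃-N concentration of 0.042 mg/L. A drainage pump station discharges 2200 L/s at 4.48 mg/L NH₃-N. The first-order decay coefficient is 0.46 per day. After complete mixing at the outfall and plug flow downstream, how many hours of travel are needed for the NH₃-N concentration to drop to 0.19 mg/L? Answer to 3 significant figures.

73.4 h

Mass balance: C = (11100·0.04200 + 2200·4.480) / 13300 = 10320/13300 = 0.7761 mg/L.
0.7761·exp(−k·t) = 0.19 → t = ln(0.7761/0.19)/k = 264300 s = 73.42 h.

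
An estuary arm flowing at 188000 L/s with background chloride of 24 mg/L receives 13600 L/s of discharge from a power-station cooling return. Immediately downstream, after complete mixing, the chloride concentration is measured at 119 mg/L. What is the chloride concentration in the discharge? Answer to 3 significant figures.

1430 mg/L

Mass balance: 188000·24.00 + 13600·Cₑ = 201600·119.0
→ Cₑ = (201600·119.0 − 188000·24.00) / 13600 = 1432 mg/L.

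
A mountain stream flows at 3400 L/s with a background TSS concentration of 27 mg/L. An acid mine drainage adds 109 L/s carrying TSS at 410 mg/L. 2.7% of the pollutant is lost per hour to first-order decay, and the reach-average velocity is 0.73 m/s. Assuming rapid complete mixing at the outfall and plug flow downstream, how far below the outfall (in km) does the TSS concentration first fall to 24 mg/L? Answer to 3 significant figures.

46.4 km

Conservation of mass: C = (3400·27.00 + 109.0·410.0) / 3509 = 136500/3509 = 38.90 mg/L.
2.7%/h lost → k = −ln(1 − 0.027) = 0.02737 h⁻¹.
Set 38.90·exp(−k·t) = 24 → t = ln(38.90/24)/k = 63510 s = 17.64 h.
Distance = v·t = 0.73·63510 = 46360 m = 46.36 km.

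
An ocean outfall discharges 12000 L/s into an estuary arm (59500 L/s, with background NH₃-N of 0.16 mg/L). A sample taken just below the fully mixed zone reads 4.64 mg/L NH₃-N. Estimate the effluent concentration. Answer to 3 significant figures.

26.9 mg/L

Mass balance: 59500·0.1600 + 12000·Cₑ = 71500·4.640
→ Cₑ = (71500·4.640 − 59500·0.1600) / 12000 = 26.85 mg/L.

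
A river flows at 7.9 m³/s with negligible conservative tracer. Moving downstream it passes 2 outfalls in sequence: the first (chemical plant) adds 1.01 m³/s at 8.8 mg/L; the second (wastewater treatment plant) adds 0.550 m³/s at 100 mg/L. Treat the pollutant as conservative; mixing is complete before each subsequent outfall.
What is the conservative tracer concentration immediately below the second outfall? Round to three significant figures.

6.75 mg/L

After outfall 1: Q = 7.900 + 1.010 = 8.910 m³/s; C = (7.900·0 + 1.010·8.800)/8.910 = 0.9975 mg/L.
After outfall 2: Q = 8.910 + 0.5500 = 9.460 m³/s; C = (8.910·0.9975 + 0.5500·100.0)/9.460 = 6.753 mg/L.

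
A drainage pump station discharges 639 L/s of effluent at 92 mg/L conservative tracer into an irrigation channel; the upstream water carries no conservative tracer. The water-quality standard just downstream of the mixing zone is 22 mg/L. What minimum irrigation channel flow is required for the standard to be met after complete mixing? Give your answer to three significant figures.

Set C_mix = 22: (Q·0 + 639.0·92.00) / (Q + 639.0) = 22
→ Q = 639.0·(92.00 − 22)/(22 − 0) = 2033 L/s.

2030 L/s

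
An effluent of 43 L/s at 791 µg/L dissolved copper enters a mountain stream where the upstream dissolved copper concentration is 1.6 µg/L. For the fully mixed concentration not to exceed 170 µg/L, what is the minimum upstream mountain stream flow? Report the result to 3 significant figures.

159 L/s

Set C_mix = 170: (Q·1.600 + 43.00·791.0) / (Q + 43.00) = 170
→ Q = 43.00·(791.0 − 170)/(170 − 1.600) = 158.6 L/s.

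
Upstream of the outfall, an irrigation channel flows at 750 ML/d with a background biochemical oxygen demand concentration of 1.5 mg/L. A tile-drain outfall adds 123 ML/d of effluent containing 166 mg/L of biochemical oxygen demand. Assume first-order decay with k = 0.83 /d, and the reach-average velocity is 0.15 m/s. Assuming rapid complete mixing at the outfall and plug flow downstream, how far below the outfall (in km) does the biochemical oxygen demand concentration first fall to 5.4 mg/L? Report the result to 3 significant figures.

Flow-weighted average: C = (750.0·1.500 + 123.0·166.0) / 873.0 = 21540/873.0 = 24.68 mg/L.
Set 24.68·exp(−k·t) = 5.4 → t = ln(24.68/5.4)/k = 158200 s = 43.94 h.
Distance = v·t = 0.15·158200 = 23730 m = 23.73 km.

23.7 km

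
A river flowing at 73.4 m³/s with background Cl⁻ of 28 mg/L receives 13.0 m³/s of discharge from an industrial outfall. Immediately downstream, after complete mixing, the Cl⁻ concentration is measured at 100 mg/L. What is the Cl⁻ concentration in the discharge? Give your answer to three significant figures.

507 mg/L

Mass balance: 73.40·28.00 + 13.00·Cₑ = 86.40·100.0
→ Cₑ = (86.40·100.0 − 73.40·28.00) / 13.00 = 506.5 mg/L.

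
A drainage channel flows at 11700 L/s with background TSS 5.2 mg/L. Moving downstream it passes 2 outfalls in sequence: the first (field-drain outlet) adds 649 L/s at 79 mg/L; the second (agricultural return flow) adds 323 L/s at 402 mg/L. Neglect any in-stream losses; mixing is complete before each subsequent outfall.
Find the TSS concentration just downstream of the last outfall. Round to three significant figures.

19.1 mg/L

Outfall 1: combined Q = 12350 L/s; C = (11700·5.200 + 649.0·79.00)/12350 = 9.079 mg/L.
Outfall 2: combined Q = 12670 L/s; C = (12350·9.079 + 323.0·402.0)/12670 = 19.09 mg/L.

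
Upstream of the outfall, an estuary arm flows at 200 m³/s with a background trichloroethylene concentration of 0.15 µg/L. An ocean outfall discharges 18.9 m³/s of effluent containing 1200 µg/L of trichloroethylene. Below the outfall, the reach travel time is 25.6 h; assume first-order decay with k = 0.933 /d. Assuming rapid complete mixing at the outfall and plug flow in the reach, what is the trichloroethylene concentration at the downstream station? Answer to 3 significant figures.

Mass balance: C = (200.0·0.1500 + 18.90·1200) / 218.9 = 22710/218.9 = 103.7 µg/L.
After decay, C = 103.7 × e^(−kt) = 103.7 × 0.3696 = 38.35 µg/L.

38.3 µg/L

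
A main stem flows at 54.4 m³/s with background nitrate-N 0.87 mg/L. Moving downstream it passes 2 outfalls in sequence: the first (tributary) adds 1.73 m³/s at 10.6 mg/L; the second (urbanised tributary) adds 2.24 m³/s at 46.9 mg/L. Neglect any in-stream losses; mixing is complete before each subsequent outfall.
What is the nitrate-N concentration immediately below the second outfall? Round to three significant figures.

2.92 mg/L

Outfall 1: combined Q = 56.13 m³/s; C = (54.40·0.8700 + 1.730·10.60)/56.13 = 1.170 mg/L.
Outfall 2: combined Q = 58.37 m³/s; C = (56.13·1.170 + 2.240·46.90)/58.37 = 2.925 mg/L.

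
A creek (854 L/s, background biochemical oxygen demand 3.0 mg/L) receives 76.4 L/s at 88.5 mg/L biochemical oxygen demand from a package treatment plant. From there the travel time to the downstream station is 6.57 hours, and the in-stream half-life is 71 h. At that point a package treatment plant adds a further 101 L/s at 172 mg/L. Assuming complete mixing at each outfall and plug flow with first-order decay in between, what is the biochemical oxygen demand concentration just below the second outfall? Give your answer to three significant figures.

Flow-weighted average: C = (854.0·3.000 + 76.40·88.50) / 930.4 = 9323/930.4 = 10.02 mg/L; combined flow 930.4 L/s.
Half-life 71 h → k = ln 2 / 71 = 0.009763 h⁻¹ = 0.2343 d⁻¹.
After decay, C = 10.02 × e^(−kt) = 10.02 × 0.9379 = 9.398 mg/L.
Second outfall: C = (930.4·9.398 + 101.0·172.0)/1031 = 25.32 mg/L.

25.3 mg/L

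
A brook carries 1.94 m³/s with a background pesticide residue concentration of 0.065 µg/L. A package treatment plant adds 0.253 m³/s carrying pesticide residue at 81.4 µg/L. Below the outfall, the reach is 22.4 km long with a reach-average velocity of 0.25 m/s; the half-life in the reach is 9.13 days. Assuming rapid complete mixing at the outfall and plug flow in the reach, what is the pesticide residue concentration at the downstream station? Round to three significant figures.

8.73 µg/L

After mixing, C = (1.940·0.06500 + 0.2530·81.40) / 2.193 = 20.72/2.193 = 9.448 µg/L.
Travel time t = 22.4·1000 / 0.25 = 89600 s = 24.89 h.
Half-life 9.13 d → k = ln 2 / 9.13 = 0.07592 d⁻¹.
Applying C = C₀e^(−kt): 9.448 × 0.9243 = 8.733 µg/L.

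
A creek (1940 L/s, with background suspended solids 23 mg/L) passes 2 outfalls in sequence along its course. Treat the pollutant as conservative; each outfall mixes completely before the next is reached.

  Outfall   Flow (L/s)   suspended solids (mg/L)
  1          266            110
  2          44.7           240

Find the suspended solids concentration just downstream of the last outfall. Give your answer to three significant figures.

37.6 mg/L

Outfall 1: combined Q = 2206 L/s; C = (1940·23.00 + 266.0·110.0)/2206 = 33.49 mg/L.
Outfall 2: combined Q = 2251 L/s; C = (2206·33.49 + 44.70·240.0)/2251 = 37.59 mg/L.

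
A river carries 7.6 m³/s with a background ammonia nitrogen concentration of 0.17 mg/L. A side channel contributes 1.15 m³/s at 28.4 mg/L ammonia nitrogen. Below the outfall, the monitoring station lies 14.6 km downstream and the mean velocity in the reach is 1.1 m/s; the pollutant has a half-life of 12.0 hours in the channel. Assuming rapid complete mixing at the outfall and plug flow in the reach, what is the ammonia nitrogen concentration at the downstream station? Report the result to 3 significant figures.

3.14 mg/L

Mass balance: C = (7.600·0.1700 + 1.150·28.40) / 8.750 = 33.95/8.750 = 3.880 mg/L.
Travel time t = 14.6·1000 / 1.1 = 13270 s = 3.687 h.
Half-life 12.0 h → k = ln 2 / 12.0 = 0.05776 h⁻¹ = 1.386 d⁻¹.
First-order decay: C = 3.880·exp(−k·t) = 3.880·0.8082 = 3.136 mg/L.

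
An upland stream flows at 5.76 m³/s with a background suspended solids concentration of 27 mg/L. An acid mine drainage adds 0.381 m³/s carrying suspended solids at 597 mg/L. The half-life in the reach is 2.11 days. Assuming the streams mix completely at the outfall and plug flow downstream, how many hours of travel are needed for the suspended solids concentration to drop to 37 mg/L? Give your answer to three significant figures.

38.1 h

Mixed concentration C = ΣQC/ΣQ = (5.760·27.00 + 0.3810·597.0) / 6.141 = 383.0/6.141 = 62.36 mg/L.
Half-life 2.11 d → k = ln 2 / 2.11 = 0.3285 d⁻¹.
62.36·exp(−k·t) = 37 → t = ln(62.36/37)/k = 137300 s = 38.14 h.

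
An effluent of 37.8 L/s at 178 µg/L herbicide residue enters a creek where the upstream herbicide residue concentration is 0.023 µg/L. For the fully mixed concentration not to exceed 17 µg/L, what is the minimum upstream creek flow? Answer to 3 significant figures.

358 L/s

Set C_mix = 17: (Q·0.02300 + 37.80·178.0) / (Q + 37.80) = 17
→ Q = 37.80·(178.0 − 17)/(17 − 0.02300) = 358.5 L/s.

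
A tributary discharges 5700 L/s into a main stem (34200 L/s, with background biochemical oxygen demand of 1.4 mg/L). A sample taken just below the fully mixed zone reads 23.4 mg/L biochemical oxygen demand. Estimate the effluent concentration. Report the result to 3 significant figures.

Mass balance: 34200·1.400 + 5700·Cₑ = 39900·23.40
→ Cₑ = (39900·23.40 − 34200·1.400) / 5700 = 155.4 mg/L.

155 mg/L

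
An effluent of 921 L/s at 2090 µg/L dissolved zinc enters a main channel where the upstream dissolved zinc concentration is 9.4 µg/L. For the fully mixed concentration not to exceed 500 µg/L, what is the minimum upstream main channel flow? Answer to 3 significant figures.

2980 L/s

Set C_mix = 500: (Q·9.400 + 921.0·2090) / (Q + 921.0) = 500
→ Q = 921.0·(2090 − 500)/(500 − 9.400) = 2985 L/s.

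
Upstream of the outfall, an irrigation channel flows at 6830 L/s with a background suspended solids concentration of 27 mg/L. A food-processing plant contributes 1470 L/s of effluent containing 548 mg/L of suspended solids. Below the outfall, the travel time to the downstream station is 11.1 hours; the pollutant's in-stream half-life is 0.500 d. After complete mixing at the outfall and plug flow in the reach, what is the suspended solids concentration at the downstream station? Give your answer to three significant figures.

62.8 mg/L

After mixing, C = (6830·27.00 + 1470·548.0) / 8300 = 990000/8300 = 119.3 mg/L.
Half-life 0.500 d → k = ln 2 / 0.500 = 1.386 d⁻¹.
Decay over the reach: 119.3·exp(−kt) = 119.3·0.5267 = 62.82 mg/L.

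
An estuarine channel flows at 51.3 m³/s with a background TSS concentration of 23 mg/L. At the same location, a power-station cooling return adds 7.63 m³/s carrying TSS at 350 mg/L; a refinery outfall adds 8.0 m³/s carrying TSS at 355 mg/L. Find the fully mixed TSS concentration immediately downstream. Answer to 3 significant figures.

Conservation of mass: C = (51.30·23.00 + 7.630·350.0 + 8.000·355.0) / 66.93 = 6690/66.93 = 99.96 mg/L.

100 mg/L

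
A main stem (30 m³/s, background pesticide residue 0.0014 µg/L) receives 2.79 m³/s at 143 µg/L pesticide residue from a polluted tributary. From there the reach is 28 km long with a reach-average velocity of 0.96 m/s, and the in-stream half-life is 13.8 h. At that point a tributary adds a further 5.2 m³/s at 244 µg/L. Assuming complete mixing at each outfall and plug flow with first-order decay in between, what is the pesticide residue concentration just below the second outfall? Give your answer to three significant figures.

Conservation of mass: C = (30.00·0.001400 + 2.790·143.0) / 32.79 = 399.0/32.79 = 12.17 µg/L; combined flow 32.79 m³/s.
Travel time t = 28·1000 / 0.96 = 29170 s = 8.102 h.
Half-life 13.8 h → k = ln 2 / 13.8 = 0.05023 h⁻¹ = 1.205 d⁻¹.
First-order decay: C = 12.17·exp(−k·t) = 12.17·0.6657 = 8.101 µg/L.
At the second outfall, C = (32.79·8.101 + 5.200·244.0) / (32.79 + 5.200) = 40.39 µg/L.

40.4 µg/L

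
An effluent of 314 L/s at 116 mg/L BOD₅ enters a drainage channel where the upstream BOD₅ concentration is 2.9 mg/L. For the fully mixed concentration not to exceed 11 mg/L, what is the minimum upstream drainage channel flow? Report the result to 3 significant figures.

Set C_mix = 11: (Q·2.900 + 314.0·116.0) / (Q + 314.0) = 11
→ Q = 314.0·(116.0 − 11)/(11 − 2.900) = 4070 L/s.

4070 L/s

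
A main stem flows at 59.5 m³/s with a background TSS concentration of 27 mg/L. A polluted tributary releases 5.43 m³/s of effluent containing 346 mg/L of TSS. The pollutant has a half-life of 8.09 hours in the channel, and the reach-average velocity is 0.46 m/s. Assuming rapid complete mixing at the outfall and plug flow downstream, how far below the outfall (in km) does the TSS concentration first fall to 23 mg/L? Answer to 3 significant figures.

After mixing, C = (59.50·27.00 + 5.430·346.0) / 64.93 = 3485/64.93 = 53.68 mg/L.
Half-life 8.09 h → k = ln 2 / 8.09 = 0.08568 h⁻¹ = 2.056 d⁻¹.
Set 53.68·exp(−k·t) = 23 → t = ln(53.68/23)/k = 35610 s = 9.892 h.
Distance = v·t = 0.46·35610 = 16380 m = 16.38 km.

16.4 km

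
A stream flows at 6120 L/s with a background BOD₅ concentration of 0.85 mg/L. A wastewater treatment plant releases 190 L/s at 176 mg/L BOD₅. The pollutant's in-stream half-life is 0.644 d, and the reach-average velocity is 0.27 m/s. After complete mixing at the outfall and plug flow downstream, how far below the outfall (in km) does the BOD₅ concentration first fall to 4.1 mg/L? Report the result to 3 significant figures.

8.70 km

After mixing, C = (6120·0.8500 + 190.0·176.0) / 6310 = 38640/6310 = 6.124 mg/L.
Half-life 0.644 d → k = ln 2 / 0.644 = 1.076 d⁻¹.
Set 6.124·exp(−k·t) = 4.1 → t = ln(6.124/4.1)/k = 32210 s = 8.946 h.
Distance = v·t = 0.27·32210 = 8696 m = 8.696 km.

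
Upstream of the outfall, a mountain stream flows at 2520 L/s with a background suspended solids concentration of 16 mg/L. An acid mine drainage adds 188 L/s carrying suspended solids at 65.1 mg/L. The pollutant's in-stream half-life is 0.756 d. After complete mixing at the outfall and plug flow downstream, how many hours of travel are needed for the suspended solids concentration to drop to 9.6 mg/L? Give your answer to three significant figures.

18.4 h

After mixing, C = (2520·16.00 + 188.0·65.10) / 2708 = 52560/2708 = 19.41 mg/L.
Half-life 0.756 d → k = ln 2 / 0.756 = 0.9169 d⁻¹.
19.41·exp(−k·t) = 9.6 → t = ln(19.41/9.6)/k = 66340 s = 18.43 h.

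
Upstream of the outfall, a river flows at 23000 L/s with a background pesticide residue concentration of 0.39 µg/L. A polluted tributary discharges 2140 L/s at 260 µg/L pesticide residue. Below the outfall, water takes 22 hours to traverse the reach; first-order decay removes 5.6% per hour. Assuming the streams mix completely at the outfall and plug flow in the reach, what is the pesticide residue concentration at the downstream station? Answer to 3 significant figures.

Mixed concentration C = ΣQC/ΣQ = (23000·0.3900 + 2140·260.0) / 25140 = 565400/25140 = 22.49 µg/L.
5.6%/h lost → k = −ln(1 − 0.056) = 0.05763 h⁻¹.
Decay over the reach: 22.49·exp(−kt) = 22.49·0.2814 = 6.329 µg/L.

6.33 µg/L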